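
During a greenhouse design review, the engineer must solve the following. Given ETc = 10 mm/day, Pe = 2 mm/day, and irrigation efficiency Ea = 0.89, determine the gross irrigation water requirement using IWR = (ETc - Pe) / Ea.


IWR = (ETc - Pe) / Ea
    = (10 - 2) / 0.89
    = 8 / 0.89
    = 8.99 mm/day


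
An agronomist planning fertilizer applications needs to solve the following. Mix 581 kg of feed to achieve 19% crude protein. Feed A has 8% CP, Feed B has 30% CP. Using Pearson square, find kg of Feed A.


parts_A = CP_b - target = 30 - 19 = 11
parts_B = target - CP_a = 19 - 8 = 11
total_parts = 11 + 11 = 22
Feed A = 581 * 11 / 22 = 290.50 kg
Feed B = 581 * 11 / 22 = 290.50 kg


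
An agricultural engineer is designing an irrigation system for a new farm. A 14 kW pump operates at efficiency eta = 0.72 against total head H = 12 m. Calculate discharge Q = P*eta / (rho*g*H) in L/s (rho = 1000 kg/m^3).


Q = (P * 1000 * eta) / (rho * g * H)
  = (14 * 1000 * 0.72) / (1000 * 9.81 * 12)
  = 10080 / 117720
  = 0.08563 m^3/s = 85.63 L/s


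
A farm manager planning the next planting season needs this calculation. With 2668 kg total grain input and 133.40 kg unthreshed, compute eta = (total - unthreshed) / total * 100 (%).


eta = (total - unthreshed) / total * 100
    = (2668 - 133.40) / 2668 * 100
    = 2534.60 / 2668 * 100
    = 95%


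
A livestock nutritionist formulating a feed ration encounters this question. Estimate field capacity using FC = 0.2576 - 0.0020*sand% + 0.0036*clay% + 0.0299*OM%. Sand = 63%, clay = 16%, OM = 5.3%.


FC = 0.2576 - 0.0020*63 + 0.0036*16 + 0.0299*5.3
   = 0.2576 - 0.1260 + 0.0576 + 0.1585
   = 0.3477


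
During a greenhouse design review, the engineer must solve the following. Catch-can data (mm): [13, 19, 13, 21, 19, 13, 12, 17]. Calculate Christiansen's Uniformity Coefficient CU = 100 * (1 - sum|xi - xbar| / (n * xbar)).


xbar = 127 / 8 = 15.875
sum|xi - xbar| = 25
CU = 100 * (1 - 25 / (8 * 15.875))
   = 100 * (1 - 0.1969)
   = 80.31%


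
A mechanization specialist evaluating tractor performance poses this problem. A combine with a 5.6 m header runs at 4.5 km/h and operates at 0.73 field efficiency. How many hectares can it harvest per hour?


C = w * v * eta_f / 10
  = 5.6 * 4.5 * 0.73 / 10
  = 18.40 / 10
  = 1.84 ha/h


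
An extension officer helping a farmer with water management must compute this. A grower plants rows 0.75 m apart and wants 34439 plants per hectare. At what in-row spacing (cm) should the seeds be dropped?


spacing = 10000 / (row_sp * density)
        = 10000 / (0.75 * 34439)
        = 10000 / 25829.25
        = 0.38716 m = 38.72 cm


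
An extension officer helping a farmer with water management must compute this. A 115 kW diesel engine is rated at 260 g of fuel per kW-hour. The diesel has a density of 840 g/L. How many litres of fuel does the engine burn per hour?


FC = P * BSFC / rho_fuel
   = 115 * 260 / 840
   = 29900 / 840
   = 35.60 L/h


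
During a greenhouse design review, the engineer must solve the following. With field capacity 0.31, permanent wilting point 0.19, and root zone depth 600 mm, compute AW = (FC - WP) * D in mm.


AW = (FC - WP) * D
   = (0.31 - 0.19) * 600
   = 0.12 * 600
   = 72 mm


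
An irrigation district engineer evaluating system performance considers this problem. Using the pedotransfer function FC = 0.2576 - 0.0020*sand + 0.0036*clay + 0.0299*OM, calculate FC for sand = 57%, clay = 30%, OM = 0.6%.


FC = 0.2576 - 0.0020*57 + 0.0036*30 + 0.0299*0.6
   = 0.2576 - 0.1140 + 0.1080 + 0.0179
   = 0.2695


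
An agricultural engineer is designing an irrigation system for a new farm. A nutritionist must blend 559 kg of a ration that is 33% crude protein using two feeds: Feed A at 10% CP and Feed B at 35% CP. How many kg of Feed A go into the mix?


parts_A = CP_b - target = 35 - 33 = 2
parts_B = target - CP_a = 33 - 10 = 23
total_parts = 2 + 23 = 25
Feed A = 559 * 2 / 25 = 44.72 kg
Feed B = 559 * 23 / 25 = 514.28 kg

44.72 kg


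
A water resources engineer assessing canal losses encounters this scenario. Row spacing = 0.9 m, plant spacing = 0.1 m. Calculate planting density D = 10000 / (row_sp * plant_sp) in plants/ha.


D = 10000 / (row_sp * plant_sp)
  = 10000 / (0.9 * 0.1)
  = 10000 / 0.0900
  = 111111.11 plants/ha


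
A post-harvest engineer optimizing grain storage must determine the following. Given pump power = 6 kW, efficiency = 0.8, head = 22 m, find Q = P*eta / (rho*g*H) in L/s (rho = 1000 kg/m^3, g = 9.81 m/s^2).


Q = (P * 1000 * eta) / (rho * g * H)
  = (6 * 1000 * 0.8) / (1000 * 9.81 * 22)
  = 4800 / 215820
  = 0.02224 m^3/s = 22.24 L/s


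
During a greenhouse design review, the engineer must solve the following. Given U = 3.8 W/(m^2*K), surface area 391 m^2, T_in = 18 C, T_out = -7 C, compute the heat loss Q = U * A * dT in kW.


dT = 18 - (-7) = 25 K
Q = U * A * dT
  = 3.8 * 391 * 25
  = 37145 W = 37.15 kW


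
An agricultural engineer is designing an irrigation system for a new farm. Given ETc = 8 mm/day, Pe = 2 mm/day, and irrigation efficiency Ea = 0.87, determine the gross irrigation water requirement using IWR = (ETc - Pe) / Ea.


IWR = (ETc - Pe) / Ea
    = (8 - 2) / 0.87
    = 6 / 0.87
    = 6.90 mm/day


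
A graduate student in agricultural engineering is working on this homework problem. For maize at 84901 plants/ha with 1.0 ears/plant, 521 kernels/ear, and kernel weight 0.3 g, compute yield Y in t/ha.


Y = density * ears * kernels * kw
  = 84901 * 1.0 * 521 * 0.3 g/ha
  = 13270026.30 g/ha
  = 13270.03 kg/ha = 13.27 t/ha


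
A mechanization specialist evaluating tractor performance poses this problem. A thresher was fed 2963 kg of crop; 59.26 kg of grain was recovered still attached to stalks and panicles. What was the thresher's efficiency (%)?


eta = (total - unthreshed) / total * 100
    = (2963 - 59.26) / 2963 * 100
    = 2903.74 / 2963 * 100
    = 98%


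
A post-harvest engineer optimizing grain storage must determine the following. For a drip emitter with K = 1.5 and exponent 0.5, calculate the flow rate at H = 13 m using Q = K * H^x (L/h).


Q = K * H^x
  = 1.5 * 13^0.5
  = 1.5 * 3.6056
  = 5.41 L/h


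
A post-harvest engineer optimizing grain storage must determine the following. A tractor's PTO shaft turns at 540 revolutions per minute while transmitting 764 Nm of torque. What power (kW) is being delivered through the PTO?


P = 2*pi*n*T / 60000
  = 2*pi * 540 * 764 / 60000
  = 2592190.93 / 60000
  = 43.20 kW


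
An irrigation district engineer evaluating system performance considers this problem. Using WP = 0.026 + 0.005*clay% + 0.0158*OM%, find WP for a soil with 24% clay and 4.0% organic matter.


WP = 0.026 + 0.005*24 + 0.0158*4.0
   = 0.026 + 0.1200 + 0.0632
   = 0.2092


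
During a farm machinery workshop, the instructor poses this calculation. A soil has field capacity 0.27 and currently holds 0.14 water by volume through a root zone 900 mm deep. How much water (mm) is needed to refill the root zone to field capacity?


SMD = (FC - theta) * D
    = (0.27 - 0.14) * 900
    = 0.130 * 900
    = 117 mm


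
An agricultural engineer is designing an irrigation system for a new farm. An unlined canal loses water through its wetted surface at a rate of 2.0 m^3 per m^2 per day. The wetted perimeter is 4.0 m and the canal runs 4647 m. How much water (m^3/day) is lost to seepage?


S = C * P * L
  = 2.0 * 4.0 * 4647
  = 37176 m^3/day


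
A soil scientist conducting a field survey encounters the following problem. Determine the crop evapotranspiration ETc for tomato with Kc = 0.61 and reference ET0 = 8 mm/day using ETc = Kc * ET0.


ETc = Kc * ET0
    = 0.61 * 8
    = 4.88 mm/day


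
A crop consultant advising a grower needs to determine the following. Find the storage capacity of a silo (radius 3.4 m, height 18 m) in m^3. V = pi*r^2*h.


V = pi * r^2 * h
  = pi * 3.4^2 * 18
  = pi * 11.56 * 18
  = 653.70 m^3


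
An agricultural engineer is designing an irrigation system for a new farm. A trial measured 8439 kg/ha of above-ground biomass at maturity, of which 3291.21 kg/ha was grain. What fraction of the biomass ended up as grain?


HI = grain_yield / biomass
   = 3291.21 / 8439
   = 0.39


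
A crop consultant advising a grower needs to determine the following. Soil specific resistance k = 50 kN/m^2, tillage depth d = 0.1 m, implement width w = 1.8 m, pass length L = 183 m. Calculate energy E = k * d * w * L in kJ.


E = k * d * w * L
  = 50 * 0.1 * 1.8 * 183
  = 1647 kJ


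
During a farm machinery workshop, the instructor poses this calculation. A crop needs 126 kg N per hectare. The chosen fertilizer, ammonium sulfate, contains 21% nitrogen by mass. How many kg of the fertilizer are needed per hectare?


Rate = N_required / (N_content / 100)
     = 126 / (21 / 100)
     = 126 / 0.21
     = 600 kg/ha


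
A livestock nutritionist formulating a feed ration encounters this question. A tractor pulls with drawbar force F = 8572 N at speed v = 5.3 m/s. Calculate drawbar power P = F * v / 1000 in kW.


P = F * v / 1000
  = 8572 * 5.3 / 1000
  = 45431.60 / 1000
  = 45.43 kW


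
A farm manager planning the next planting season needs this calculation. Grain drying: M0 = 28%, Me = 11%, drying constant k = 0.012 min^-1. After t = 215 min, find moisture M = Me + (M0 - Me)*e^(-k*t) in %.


M = Me + (M0 - Me) * e^(-k*t)
  = 11 + (28 - 11) * e^(-0.012*215)
  = 11 + 17 * e^(-2.580)
  = 11 + 17 * 0.07577
  = 11 + 1.2882
  = 12.29%


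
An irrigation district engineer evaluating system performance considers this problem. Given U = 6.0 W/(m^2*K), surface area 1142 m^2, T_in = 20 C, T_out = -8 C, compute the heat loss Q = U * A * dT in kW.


dT = 20 - (-8) = 28 K
Q = U * A * dT
  = 6.0 * 1142 * 28
  = 191856 W = 191.86 kW


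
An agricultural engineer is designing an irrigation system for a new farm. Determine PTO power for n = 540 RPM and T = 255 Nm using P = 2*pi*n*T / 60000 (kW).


P = 2*pi*n*T / 60000
  = 2*pi * 540 * 255 / 60000
  = 865194.62 / 60000
  = 14.42 kW


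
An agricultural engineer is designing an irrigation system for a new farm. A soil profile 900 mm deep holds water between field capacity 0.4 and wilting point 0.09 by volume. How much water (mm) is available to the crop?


AW = (FC - WP) * D
   = (0.4 - 0.09) * 900
   = 0.31 * 900
   = 279 mm


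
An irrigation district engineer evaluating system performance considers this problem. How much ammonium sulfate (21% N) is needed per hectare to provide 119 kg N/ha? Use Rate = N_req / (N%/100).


Rate = N_required / (N_content / 100)
     = 119 / (21 / 100)
     = 119 / 0.21
     = 566.67 kg/ha


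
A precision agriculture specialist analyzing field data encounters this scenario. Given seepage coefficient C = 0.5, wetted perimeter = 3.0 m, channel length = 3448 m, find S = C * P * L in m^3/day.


S = C * P * L
  = 0.5 * 3.0 * 3448
  = 5172 m^3/day


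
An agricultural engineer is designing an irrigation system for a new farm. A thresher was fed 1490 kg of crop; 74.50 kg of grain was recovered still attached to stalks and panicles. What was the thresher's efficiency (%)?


eta = (total - unthreshed) / total * 100
    = (1490 - 74.50) / 1490 * 100
    = 1415.50 / 1490 * 100
    = 95%


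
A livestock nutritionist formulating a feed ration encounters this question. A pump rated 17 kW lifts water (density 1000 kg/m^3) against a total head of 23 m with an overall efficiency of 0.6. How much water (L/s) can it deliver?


Q = (P * 1000 * eta) / (rho * g * H)
  = (17 * 1000 * 0.6) / (1000 * 9.81 * 23)
  = 10200 / 225630
  = 0.04521 m^3/s = 45.21 L/s


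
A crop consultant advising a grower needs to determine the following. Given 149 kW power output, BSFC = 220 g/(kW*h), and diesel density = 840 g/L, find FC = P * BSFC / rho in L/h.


FC = P * BSFC / rho_fuel
   = 149 * 220 / 840
   = 32780 / 840
   = 39.02 L/h


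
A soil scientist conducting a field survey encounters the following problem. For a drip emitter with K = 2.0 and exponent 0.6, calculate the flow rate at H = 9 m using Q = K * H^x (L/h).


Q = K * H^x
  = 2.0 * 9^0.6
  = 2.0 * 3.7372
  = 7.47 L/h


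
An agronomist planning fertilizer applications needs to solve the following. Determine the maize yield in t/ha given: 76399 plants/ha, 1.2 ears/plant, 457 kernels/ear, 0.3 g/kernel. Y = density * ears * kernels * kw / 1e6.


Y = density * ears * kernels * kw
  = 76399 * 1.2 * 457 * 0.3 g/ha
  = 12569163.48 g/ha
  = 12569.16 kg/ha = 12.57 t/ha


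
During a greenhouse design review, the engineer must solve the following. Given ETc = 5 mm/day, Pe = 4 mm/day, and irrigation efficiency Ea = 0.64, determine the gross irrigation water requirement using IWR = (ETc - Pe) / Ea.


IWR = (ETc - Pe) / Ea
    = (5 - 4) / 0.64
    = 1 / 0.64
    = 1.56 mm/day


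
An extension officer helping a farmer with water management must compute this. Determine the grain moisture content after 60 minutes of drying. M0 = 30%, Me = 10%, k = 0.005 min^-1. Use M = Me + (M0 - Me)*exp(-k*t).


M = Me + (M0 - Me) * e^(-k*t)
  = 10 + (30 - 10) * e^(-0.005*60)
  = 10 + 20 * e^(-0.300)
  = 10 + 20 * 0.74082
  = 10 + 14.8164
  = 24.82%


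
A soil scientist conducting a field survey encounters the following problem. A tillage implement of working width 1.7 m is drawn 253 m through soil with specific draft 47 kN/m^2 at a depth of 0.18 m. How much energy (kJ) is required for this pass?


E = k * d * w * L
  = 47 * 0.18 * 1.7 * 253
  = 3638.65 kJ


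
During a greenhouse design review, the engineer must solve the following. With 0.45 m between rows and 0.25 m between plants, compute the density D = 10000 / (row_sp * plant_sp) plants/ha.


D = 10000 / (row_sp * plant_sp)
  = 10000 / (0.45 * 0.25)
  = 10000 / 0.1125
  = 88888.89 plants/ha


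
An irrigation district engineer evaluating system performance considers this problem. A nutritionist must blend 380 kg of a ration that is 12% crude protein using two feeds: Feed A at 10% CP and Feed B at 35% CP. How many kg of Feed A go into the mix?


parts_A = CP_b - target = 35 - 12 = 23
parts_B = target - CP_a = 12 - 10 = 2
total_parts = 23 + 2 = 25
Feed A = 380 * 23 / 25 = 349.60 kg
Feed B = 380 * 2 / 25 = 30.40 kg

349.60 kg


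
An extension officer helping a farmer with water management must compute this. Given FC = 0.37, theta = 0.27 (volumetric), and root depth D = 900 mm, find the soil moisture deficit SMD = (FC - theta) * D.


SMD = (FC - theta) * D
    = (0.37 - 0.27) * 900
    = 0.100 * 900
    = 90 mm


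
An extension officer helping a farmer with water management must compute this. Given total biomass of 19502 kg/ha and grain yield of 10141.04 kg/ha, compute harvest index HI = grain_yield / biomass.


HI = grain_yield / biomass
   = 10141.04 / 19502
   = 0.52


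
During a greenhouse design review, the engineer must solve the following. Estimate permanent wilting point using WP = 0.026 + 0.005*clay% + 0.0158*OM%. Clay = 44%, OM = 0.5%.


WP = 0.026 + 0.005*44 + 0.0158*0.5
   = 0.026 + 0.2200 + 0.0079
   = 0.2539


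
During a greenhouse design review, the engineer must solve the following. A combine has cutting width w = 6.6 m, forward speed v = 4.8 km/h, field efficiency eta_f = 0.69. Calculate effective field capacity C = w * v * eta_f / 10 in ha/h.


C = w * v * eta_f / 10
  = 6.6 * 4.8 * 0.69 / 10
  = 21.86 / 10
  = 2.19 ha/h


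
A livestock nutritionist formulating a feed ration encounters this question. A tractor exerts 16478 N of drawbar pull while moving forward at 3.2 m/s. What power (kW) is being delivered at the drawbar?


P = F * v / 1000
  = 16478 * 3.2 / 1000
  = 52729.60 / 1000
  = 52.73 kW


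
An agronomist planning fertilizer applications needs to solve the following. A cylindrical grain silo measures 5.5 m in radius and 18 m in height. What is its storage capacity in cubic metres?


V = pi * r^2 * h
  = pi * 5.5^2 * 18
  = pi * 30.25 * 18
  = 1710.60 m^3


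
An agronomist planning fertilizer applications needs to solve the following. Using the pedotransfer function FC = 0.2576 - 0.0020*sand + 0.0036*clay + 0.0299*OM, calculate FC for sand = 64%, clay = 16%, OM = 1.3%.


FC = 0.2576 - 0.0020*64 + 0.0036*16 + 0.0299*1.3
   = 0.2576 - 0.1280 + 0.0576 + 0.0389
   = 0.2261


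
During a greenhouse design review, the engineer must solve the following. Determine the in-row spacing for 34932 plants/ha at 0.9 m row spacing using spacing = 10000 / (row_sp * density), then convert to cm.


spacing = 10000 / (row_sp * density)
        = 10000 / (0.9 * 34932)
        = 10000 / 31438.80
        = 0.31808 m = 31.81 cm


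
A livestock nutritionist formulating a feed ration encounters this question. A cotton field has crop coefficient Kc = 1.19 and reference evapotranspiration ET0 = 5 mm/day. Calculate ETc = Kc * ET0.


ETc = Kc * ET0
    = 1.19 * 5
    = 5.95 mm/day


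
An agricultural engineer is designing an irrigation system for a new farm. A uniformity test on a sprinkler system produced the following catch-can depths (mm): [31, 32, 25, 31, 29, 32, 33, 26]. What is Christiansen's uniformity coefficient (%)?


xbar = 239 / 8 = 29.875
sum|xi - xbar| = 19.250
CU = 100 * (1 - 19.250 / (8 * 29.875))
   = 100 * (1 - 0.0805)
   = 91.95%


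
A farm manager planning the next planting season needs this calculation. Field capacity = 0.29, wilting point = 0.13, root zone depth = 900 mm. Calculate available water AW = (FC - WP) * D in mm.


AW = (FC - WP) * D
   = (0.29 - 0.13) * 900
   = 0.16 * 900
   = 144 mm


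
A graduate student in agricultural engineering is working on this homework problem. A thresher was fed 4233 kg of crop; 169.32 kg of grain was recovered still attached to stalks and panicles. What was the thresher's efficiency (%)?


eta = (total - unthreshed) / total * 100
    = (4233 - 169.32) / 4233 * 100
    = 4063.68 / 4233 * 100
    = 96%


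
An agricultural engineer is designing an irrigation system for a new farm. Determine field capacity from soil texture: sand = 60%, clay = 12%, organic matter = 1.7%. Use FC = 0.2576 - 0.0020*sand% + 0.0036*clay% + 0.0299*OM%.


FC = 0.2576 - 0.0020*60 + 0.0036*12 + 0.0299*1.7
   = 0.2576 - 0.1200 + 0.0432 + 0.0508
   = 0.2316


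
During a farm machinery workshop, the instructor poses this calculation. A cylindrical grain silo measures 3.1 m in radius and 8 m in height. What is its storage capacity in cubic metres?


V = pi * r^2 * h
  = pi * 3.1^2 * 8
  = pi * 9.61 * 8
  = 241.53 m^3


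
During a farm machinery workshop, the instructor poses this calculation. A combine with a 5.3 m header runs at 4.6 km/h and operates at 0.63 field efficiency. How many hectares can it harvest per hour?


C = w * v * eta_f / 10
  = 5.3 * 4.6 * 0.63 / 10
  = 15.36 / 10
  = 1.54 ha/h


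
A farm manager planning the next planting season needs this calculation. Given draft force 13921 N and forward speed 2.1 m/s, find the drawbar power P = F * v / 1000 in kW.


P = F * v / 1000
  = 13921 * 2.1 / 1000
  = 29234.10 / 1000
  = 29.23 kW


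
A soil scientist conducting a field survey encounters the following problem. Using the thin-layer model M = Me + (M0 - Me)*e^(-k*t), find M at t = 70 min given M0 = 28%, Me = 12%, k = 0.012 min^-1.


M = Me + (M0 - Me) * e^(-k*t)
  = 12 + (28 - 12) * e^(-0.012*70)
  = 12 + 16 * e^(-0.840)
  = 12 + 16 * 0.43171
  = 12 + 6.9074
  = 18.91%


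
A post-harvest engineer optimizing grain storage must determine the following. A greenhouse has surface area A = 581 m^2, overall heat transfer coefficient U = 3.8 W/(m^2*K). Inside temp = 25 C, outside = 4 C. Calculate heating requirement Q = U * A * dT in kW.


dT = 25 - (4) = 21 K
Q = U * A * dT
  = 3.8 * 581 * 21
  = 46363.80 W = 46.36 kW


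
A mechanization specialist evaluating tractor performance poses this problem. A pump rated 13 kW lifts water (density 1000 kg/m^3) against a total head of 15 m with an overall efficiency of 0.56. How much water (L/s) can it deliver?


Q = (P * 1000 * eta) / (rho * g * H)
  = (13 * 1000 * 0.56) / (1000 * 9.81 * 15)
  = 7280 / 147150
  = 0.04947 m^3/s = 49.47 L/s


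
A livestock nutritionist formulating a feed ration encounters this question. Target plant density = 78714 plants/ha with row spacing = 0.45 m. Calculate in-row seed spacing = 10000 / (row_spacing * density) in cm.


spacing = 10000 / (row_sp * density)
        = 10000 / (0.45 * 78714)
        = 10000 / 35421.30
        = 0.28232 m = 28.23 cm


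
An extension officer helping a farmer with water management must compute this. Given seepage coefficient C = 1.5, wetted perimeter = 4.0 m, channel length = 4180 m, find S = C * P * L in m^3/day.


S = C * P * L
  = 1.5 * 4.0 * 4180
  = 25080 m^3/day


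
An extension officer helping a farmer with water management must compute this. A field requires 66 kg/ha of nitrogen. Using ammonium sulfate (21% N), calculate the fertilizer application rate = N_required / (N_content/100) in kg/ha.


Rate = N_required / (N_content / 100)
     = 66 / (21 / 100)
     = 66 / 0.21
     = 314.29 kg/ha


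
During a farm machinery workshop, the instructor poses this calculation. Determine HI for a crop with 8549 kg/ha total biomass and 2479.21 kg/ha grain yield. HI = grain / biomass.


HI = grain_yield / biomass
   = 2479.21 / 8549
   = 0.29


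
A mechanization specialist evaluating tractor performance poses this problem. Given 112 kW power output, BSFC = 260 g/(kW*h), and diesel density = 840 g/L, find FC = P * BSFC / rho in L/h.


FC = P * BSFC / rho_fuel
   = 112 * 260 / 840
   = 29120 / 840
   = 34.67 L/h


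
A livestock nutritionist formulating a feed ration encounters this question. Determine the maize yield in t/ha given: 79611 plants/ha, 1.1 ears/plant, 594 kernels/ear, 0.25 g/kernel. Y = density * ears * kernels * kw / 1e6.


Y = density * ears * kernels * kw
  = 79611 * 1.1 * 594 * 0.25 g/ha
  = 13004456.85 g/ha
  = 13004.46 kg/ha = 13.00 t/ha


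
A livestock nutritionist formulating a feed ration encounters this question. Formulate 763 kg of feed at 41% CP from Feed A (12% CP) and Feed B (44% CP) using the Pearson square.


parts_A = CP_b - target = 44 - 41 = 3
parts_B = target - CP_a = 41 - 12 = 29
total_parts = 3 + 29 = 32
Feed A = 763 * 3 / 32 = 71.53 kg
Feed B = 763 * 29 / 32 = 691.47 kg

71.53 kg


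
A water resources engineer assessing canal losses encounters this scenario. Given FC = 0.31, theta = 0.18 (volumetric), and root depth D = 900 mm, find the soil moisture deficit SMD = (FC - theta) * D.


SMD = (FC - theta) * D
    = (0.31 - 0.18) * 900
    = 0.130 * 900
    = 117 mm


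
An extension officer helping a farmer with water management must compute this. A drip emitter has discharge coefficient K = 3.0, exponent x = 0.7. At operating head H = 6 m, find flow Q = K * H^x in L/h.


Q = K * H^x
  = 3.0 * 6^0.7
  = 3.0 * 3.5051
  = 10.52 L/h


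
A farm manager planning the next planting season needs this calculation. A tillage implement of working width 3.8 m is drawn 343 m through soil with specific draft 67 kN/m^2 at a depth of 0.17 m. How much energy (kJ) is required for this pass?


E = k * d * w * L
  = 67 * 0.17 * 3.8 * 343
  = 14845.73 kJ


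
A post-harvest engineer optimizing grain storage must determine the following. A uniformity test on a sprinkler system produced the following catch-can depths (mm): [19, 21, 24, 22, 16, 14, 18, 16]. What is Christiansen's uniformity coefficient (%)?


xbar = 150 / 8 = 18.750
sum|xi - xbar| = 22
CU = 100 * (1 - 22 / (8 * 18.750))
   = 100 * (1 - 0.1467)
   = 85.33%


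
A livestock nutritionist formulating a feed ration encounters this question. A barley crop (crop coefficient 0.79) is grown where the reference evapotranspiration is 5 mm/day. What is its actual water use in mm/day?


ETc = Kc * ET0
    = 0.79 * 5
    = 3.95 mm/day


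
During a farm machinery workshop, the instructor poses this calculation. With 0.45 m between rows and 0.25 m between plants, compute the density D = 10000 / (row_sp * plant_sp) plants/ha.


D = 10000 / (row_sp * plant_sp)
  = 10000 / (0.45 * 0.25)
  = 10000 / 0.1125
  = 88888.89 plants/ha


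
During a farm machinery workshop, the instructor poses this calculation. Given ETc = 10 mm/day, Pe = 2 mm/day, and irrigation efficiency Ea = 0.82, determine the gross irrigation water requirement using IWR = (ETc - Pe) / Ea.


IWR = (ETc - Pe) / Ea
    = (10 - 2) / 0.82
    = 8 / 0.82
    = 9.76 mm/day


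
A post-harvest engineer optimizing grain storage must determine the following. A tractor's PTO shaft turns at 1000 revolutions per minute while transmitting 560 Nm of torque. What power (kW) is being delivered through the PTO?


P = 2*pi*n*T / 60000
  = 2*pi * 1000 * 560 / 60000
  = 3518583.77 / 60000
  = 58.64 kW


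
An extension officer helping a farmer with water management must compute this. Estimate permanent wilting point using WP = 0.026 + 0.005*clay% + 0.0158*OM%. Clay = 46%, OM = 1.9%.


WP = 0.026 + 0.005*46 + 0.0158*1.9
   = 0.026 + 0.2300 + 0.0300
   = 0.2860


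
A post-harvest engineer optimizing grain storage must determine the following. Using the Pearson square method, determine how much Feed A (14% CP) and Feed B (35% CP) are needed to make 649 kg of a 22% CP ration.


parts_A = CP_b - target = 35 - 22 = 13
parts_B = target - CP_a = 22 - 14 = 8
total_parts = 13 + 8 = 21
Feed A = 649 * 13 / 21 = 401.76 kg
Feed B = 649 * 8 / 21 = 247.24 kg

401.76 kg


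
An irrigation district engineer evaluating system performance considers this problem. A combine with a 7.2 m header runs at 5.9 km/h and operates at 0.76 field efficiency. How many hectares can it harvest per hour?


C = w * v * eta_f / 10
  = 7.2 * 5.9 * 0.76 / 10
  = 32.28 / 10
  = 3.23 ha/h


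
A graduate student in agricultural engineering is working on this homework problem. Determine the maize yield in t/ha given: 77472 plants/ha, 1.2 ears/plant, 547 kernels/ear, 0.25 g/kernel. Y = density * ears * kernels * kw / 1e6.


Y = density * ears * kernels * kw
  = 77472 * 1.2 * 547 * 0.25 g/ha
  = 12713155.20 g/ha
  = 12713.16 kg/ha = 12.71 t/ha


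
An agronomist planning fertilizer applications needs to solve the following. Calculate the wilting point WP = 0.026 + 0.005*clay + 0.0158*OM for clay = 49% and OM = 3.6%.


WP = 0.026 + 0.005*49 + 0.0158*3.6
   = 0.026 + 0.2450 + 0.0569
   = 0.3279


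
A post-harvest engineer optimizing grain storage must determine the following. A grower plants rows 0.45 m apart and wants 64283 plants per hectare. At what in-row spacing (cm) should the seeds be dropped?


spacing = 10000 / (row_sp * density)
        = 10000 / (0.45 * 64283)
        = 10000 / 28927.35
        = 0.34569 m = 34.57 cm


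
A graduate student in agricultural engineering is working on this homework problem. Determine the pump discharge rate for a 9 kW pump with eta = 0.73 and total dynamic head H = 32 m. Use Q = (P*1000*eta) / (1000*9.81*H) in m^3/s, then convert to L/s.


Q = (P * 1000 * eta) / (rho * g * H)
  = (9 * 1000 * 0.73) / (1000 * 9.81 * 32)
  = 6570 / 313920
  = 0.02093 m^3/s = 20.93 L/s


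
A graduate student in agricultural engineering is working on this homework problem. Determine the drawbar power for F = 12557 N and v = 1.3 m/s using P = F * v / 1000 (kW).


P = F * v / 1000
  = 12557 * 1.3 / 1000
  = 16324.10 / 1000
  = 16.32 kW


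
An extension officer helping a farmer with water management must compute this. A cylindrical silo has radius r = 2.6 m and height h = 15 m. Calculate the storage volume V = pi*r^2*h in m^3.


V = pi * r^2 * h
  = pi * 2.6^2 * 15
  = pi * 6.76 * 15
  = 318.56 m^3


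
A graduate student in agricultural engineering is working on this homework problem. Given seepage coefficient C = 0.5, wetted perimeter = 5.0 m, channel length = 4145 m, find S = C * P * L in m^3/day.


S = C * P * L
  = 0.5 * 5.0 * 4145
  = 10362.50 m^3/day


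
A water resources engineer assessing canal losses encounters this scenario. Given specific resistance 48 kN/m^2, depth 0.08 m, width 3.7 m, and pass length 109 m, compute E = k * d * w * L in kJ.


E = k * d * w * L
  = 48 * 0.08 * 3.7 * 109
  = 1548.67 kJ


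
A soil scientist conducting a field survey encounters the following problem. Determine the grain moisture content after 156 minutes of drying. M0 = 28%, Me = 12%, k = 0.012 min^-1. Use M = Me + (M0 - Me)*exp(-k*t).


M = Me + (M0 - Me) * e^(-k*t)
  = 12 + (28 - 12) * e^(-0.012*156)
  = 12 + 16 * e^(-1.872)
  = 12 + 16 * 0.15382
  = 12 + 2.4611
  = 14.46%


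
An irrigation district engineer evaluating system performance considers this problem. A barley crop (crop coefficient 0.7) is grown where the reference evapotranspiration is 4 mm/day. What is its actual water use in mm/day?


ETc = Kc * ET0
    = 0.7 * 4
    = 2.80 mm/day


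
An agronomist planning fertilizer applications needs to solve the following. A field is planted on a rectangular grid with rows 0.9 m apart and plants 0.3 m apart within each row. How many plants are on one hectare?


D = 10000 / (row_sp * plant_sp)
  = 10000 / (0.9 * 0.3)
  = 10000 / 0.2700
  = 37037.04 plants/ha


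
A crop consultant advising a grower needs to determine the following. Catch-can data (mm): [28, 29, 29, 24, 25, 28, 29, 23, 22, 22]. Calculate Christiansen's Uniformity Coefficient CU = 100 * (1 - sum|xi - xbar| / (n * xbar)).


xbar = 259 / 10 = 25.900
sum|xi - xbar| = 27
CU = 100 * (1 - 27 / (10 * 25.900))
   = 100 * (1 - 0.1042)
   = 89.58%


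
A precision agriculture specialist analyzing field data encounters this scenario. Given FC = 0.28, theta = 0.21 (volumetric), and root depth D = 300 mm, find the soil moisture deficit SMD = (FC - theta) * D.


SMD = (FC - theta) * D
    = (0.28 - 0.21) * 300
    = 0.070 * 300
    = 21 mm


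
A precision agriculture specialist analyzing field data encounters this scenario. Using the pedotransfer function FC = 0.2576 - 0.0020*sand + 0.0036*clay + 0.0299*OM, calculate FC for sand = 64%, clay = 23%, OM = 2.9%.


FC = 0.2576 - 0.0020*64 + 0.0036*23 + 0.0299*2.9
   = 0.2576 - 0.1280 + 0.0828 + 0.0867
   = 0.2991


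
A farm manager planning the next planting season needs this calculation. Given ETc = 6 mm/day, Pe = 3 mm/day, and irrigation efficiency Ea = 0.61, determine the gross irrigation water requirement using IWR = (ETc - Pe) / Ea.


IWR = (ETc - Pe) / Ea
    = (6 - 3) / 0.61
    = 3 / 0.61
    = 4.92 mm/day


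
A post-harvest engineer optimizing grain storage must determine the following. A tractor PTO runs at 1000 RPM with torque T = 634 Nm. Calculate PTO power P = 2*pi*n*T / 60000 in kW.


P = 2*pi*n*T / 60000
  = 2*pi * 1000 * 634 / 60000
  = 3983539.48 / 60000
  = 66.39 kW


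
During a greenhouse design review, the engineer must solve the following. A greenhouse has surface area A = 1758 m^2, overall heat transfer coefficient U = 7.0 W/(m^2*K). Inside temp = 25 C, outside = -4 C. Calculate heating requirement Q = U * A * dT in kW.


dT = 25 - (-4) = 29 K
Q = U * A * dT
  = 7.0 * 1758 * 29
  = 356874 W = 356.87 kW


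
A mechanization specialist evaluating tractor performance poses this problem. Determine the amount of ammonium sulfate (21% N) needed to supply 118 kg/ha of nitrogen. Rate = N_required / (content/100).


Rate = N_required / (N_content / 100)
     = 118 / (21 / 100)
     = 118 / 0.21
     = 561.90 kg/ha


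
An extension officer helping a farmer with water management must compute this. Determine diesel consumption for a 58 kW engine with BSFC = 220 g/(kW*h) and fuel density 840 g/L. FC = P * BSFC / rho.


FC = P * BSFC / rho_fuel
   = 58 * 220 / 840
   = 12760 / 840
   = 15.19 L/h


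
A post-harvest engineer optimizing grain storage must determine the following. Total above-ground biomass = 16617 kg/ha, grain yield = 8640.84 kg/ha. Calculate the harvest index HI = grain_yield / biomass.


HI = grain_yield / biomass
   = 8640.84 / 16617
   = 0.52


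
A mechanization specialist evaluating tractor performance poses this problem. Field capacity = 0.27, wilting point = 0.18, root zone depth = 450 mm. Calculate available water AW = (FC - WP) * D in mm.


AW = (FC - WP) * D
   = (0.27 - 0.18) * 450
   = 0.09 * 450
   = 40.50 mm


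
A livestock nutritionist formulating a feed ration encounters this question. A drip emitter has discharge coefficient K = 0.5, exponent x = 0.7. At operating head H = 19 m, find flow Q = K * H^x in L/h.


Q = K * H^x
  = 0.5 * 19^0.7
  = 0.5 * 7.8547
  = 3.93 L/h


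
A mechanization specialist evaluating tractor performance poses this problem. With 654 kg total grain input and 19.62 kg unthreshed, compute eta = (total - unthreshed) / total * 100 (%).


eta = (total - unthreshed) / total * 100
    = (654 - 19.62) / 654 * 100
    = 634.38 / 654 * 100
    = 97%


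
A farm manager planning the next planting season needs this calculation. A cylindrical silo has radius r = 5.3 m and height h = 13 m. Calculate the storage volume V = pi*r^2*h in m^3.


V = pi * r^2 * h
  = pi * 5.3^2 * 13
  = pi * 28.09 * 13
  = 1147.22 m^3


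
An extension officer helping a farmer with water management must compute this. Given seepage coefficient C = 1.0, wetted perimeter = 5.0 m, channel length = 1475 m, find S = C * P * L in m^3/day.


S = C * P * L
  = 1.0 * 5.0 * 1475
  = 7375 m^3/day


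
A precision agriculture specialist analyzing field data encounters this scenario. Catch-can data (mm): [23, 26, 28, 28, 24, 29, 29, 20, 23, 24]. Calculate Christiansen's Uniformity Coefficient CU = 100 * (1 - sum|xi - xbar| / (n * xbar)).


xbar = 254 / 10 = 25.400
sum|xi - xbar| = 26
CU = 100 * (1 - 26 / (10 * 25.400))
   = 100 * (1 - 0.1024)
   = 89.76%


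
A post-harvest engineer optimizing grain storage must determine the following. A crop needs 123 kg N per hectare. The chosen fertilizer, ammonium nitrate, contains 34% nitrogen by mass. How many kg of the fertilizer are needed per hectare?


Rate = N_required / (N_content / 100)
     = 123 / (34 / 100)
     = 123 / 0.34
     = 361.76 kg/ha


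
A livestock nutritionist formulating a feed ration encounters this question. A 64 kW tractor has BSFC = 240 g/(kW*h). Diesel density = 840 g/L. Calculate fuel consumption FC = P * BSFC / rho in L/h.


FC = P * BSFC / rho_fuel
   = 64 * 240 / 840
   = 15360 / 840
   = 18.29 L/h


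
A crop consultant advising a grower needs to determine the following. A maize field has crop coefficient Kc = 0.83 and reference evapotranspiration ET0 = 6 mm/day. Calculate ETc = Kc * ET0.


ETc = Kc * ET0
    = 0.83 * 6
    = 4.98 mm/day


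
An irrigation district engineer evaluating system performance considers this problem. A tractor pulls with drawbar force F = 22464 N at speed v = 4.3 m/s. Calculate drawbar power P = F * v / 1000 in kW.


P = F * v / 1000
  = 22464 * 4.3 / 1000
  = 96595.20 / 1000
  = 96.60 kW


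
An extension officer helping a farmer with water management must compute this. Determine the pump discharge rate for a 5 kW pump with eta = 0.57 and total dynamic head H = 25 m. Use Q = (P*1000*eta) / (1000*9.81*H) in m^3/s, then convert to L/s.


Q = (P * 1000 * eta) / (rho * g * H)
  = (5 * 1000 * 0.57) / (1000 * 9.81 * 25)
  = 2850 / 245250
  = 0.01162 m^3/s = 11.62 L/s


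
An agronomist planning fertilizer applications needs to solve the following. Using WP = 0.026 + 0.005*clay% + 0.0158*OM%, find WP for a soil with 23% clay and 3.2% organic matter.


WP = 0.026 + 0.005*23 + 0.0158*3.2
   = 0.026 + 0.1150 + 0.0506
   = 0.1916


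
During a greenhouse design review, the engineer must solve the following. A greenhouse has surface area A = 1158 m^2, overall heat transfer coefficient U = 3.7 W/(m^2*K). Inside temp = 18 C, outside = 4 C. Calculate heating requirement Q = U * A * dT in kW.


dT = 18 - (4) = 14 K
Q = U * A * dT
  = 3.7 * 1158 * 14
  = 59984.40 W = 59.98 kW


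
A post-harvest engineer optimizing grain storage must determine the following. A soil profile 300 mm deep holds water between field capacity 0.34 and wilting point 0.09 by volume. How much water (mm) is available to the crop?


AW = (FC - WP) * D
   = (0.34 - 0.09) * 300
   = 0.25 * 300
   = 75 mm


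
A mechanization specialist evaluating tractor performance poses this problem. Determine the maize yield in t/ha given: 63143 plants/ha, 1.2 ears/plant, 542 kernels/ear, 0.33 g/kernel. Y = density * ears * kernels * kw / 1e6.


Y = density * ears * kernels * kw
  = 63143 * 1.2 * 542 * 0.33 g/ha
  = 13552508.38 g/ha
  = 13552.51 kg/ha = 13.55 t/ha


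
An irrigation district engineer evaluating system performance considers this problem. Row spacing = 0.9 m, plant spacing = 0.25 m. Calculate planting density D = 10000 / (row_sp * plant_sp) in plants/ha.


D = 10000 / (row_sp * plant_sp)
  = 10000 / (0.9 * 0.25)
  = 10000 / 0.2250
  = 44444.44 plants/ha


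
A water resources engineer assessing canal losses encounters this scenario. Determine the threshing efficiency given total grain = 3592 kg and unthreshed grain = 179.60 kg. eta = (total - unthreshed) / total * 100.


eta = (total - unthreshed) / total * 100
    = (3592 - 179.60) / 3592 * 100
    = 3412.40 / 3592 * 100
    = 95%


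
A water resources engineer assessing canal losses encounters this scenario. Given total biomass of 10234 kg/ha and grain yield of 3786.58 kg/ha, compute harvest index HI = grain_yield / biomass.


HI = grain_yield / biomass
   = 3786.58 / 10234
   = 0.37


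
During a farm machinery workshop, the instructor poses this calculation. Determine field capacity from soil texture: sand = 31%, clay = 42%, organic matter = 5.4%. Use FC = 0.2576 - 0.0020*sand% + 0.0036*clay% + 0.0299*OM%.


FC = 0.2576 - 0.0020*31 + 0.0036*42 + 0.0299*5.4
   = 0.2576 - 0.0620 + 0.1512 + 0.1615
   = 0.5083


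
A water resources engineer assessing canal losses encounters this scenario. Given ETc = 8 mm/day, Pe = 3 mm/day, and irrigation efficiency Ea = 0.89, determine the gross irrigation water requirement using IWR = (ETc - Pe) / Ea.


IWR = (ETc - Pe) / Ea
    = (8 - 3) / 0.89
    = 5 / 0.89
    = 5.62 mm/day


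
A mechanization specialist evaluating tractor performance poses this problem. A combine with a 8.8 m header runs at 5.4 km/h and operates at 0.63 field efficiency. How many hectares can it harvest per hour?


C = w * v * eta_f / 10
  = 8.8 * 5.4 * 0.63 / 10
  = 29.94 / 10
  = 2.99 ha/h


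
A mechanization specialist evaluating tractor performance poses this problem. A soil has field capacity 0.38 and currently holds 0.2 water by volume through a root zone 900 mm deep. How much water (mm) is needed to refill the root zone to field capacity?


SMD = (FC - theta) * D
    = (0.38 - 0.2) * 900
    = 0.180 * 900
    = 162 mm


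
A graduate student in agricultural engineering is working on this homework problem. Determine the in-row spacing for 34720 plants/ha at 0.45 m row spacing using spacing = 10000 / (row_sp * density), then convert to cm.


spacing = 10000 / (row_sp * density)
        = 10000 / (0.45 * 34720)
        = 10000 / 15624
        = 0.64004 m = 64.00 cm


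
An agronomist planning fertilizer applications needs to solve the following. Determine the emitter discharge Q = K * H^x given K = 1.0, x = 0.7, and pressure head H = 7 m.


Q = K * H^x
  = 1.0 * 7^0.7
  = 1.0 * 3.9045
  = 3.90 L/h


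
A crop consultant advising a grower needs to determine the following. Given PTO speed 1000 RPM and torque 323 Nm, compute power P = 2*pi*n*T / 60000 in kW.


P = 2*pi*n*T / 60000
  = 2*pi * 1000 * 323 / 60000
  = 2029468.85 / 60000
  = 33.82 kW


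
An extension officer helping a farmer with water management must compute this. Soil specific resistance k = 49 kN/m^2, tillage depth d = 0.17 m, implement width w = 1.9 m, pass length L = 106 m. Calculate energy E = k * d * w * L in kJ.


E = k * d * w * L
  = 49 * 0.17 * 1.9 * 106
  = 1677.66 kJ
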